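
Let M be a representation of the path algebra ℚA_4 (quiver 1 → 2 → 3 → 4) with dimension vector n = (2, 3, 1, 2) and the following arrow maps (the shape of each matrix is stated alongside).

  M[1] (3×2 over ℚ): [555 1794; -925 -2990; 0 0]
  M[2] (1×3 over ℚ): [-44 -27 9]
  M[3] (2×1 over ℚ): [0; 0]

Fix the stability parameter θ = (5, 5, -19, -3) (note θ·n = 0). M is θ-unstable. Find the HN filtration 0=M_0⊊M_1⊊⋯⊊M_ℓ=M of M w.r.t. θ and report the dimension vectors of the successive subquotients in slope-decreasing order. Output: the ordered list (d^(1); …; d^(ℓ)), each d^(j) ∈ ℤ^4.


Barcode: M ≅ I[1,1], I[1,3], I[2,2]^2, I[4,4]^2. HN layers by μ_θ (2 steps, strictly decreasing):
  μ^(1)=5; μ^(2)=-3

((1, 2, 0, 0); (1, 1, 1, 2))


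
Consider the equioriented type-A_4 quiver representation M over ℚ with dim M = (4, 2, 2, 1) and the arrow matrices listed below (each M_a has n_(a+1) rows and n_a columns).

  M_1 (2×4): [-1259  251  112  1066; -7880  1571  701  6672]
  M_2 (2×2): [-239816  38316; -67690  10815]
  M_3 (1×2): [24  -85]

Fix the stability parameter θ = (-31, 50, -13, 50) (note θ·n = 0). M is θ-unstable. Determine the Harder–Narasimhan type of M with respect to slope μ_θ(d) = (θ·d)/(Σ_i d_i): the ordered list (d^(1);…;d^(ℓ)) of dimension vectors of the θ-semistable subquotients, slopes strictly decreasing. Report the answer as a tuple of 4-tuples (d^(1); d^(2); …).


Via rank(M_{q-1}∘⋯∘M_p): M ≅ I[1,1]^2, I[1,2], I[1,4], I[3,3].
μ_θ-semistable layers: μ^(1)=50; μ^(2)=37/2; μ^(3)=-13; μ^(4)=-31

((0, 1, 0, 1); (0, 1, 1, 0); (0, 0, 1, 0); (4, 0, 0, 0))


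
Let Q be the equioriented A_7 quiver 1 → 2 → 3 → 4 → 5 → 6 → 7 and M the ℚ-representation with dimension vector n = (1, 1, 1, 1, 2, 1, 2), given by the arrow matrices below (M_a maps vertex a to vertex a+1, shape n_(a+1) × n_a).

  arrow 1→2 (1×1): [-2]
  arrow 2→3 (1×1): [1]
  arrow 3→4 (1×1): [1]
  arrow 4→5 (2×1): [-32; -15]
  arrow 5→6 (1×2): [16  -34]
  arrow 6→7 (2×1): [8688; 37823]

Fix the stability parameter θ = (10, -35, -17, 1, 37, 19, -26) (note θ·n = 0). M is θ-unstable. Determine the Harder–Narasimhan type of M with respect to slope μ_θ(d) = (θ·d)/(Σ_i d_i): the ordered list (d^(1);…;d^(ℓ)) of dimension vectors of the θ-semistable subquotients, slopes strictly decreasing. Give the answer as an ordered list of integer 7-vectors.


Interval decomposition of M: I[1,7], I[5,5], I[7,7].
HN type (ℓ=5): μ^(1)=37; μ^(2)=10; μ^(3)=1; μ^(4)=-14; μ^(5)=-26

((0, 0, 0, 0, 1, 0, 0); (0, 0, 0, 0, 1, 1, 1); (0, 0, 0, 1, 0, 0, 0); (1, 1, 1, 0, 0, 0, 0); (0, 0, 0, 0, 0, 0, 1))


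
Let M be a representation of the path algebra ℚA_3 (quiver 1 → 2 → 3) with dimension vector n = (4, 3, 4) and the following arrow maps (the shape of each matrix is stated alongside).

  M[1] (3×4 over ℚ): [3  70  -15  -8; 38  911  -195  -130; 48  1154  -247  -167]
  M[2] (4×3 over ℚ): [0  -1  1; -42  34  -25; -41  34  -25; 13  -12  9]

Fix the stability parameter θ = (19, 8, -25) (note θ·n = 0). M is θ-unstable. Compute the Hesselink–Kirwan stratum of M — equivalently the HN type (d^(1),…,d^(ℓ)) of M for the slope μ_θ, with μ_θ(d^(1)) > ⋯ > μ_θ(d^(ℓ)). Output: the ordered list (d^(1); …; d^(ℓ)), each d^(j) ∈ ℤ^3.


Interval decomposition of M: I[1,1], I[1,3]^3, I[3,3].
HN type (ℓ=3): μ^(1)=19; μ^(2)=2/3; μ^(3)=-25

((1, 0, 0); (3, 3, 3); (0, 0, 1))


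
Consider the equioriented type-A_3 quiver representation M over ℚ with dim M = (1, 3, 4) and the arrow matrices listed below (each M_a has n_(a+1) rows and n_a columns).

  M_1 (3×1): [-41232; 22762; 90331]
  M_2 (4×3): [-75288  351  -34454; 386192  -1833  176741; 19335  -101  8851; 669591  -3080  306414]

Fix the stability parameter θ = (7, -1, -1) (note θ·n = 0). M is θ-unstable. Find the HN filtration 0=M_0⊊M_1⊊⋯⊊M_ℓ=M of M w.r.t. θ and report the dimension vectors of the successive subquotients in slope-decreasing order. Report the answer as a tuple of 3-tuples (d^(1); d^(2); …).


Interval decomposition of M: I[1,3], I[2,3]^2, I[3,3].
HN type (ℓ=2): μ^(1)=5/3; μ^(2)=-1

((1, 1, 1); (0, 2, 3))


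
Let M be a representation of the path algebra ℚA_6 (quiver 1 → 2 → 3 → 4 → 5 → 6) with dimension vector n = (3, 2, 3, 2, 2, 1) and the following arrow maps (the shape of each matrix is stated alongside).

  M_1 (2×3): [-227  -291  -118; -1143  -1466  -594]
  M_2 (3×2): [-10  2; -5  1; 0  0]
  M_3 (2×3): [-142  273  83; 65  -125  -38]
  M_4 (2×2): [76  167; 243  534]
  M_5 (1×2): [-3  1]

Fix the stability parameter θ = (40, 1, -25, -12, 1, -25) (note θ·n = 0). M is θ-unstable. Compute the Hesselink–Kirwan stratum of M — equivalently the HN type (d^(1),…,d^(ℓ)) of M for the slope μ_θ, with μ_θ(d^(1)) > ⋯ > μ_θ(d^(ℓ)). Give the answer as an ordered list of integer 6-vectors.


Barcode: M ≅ I[1,1], I[1,2], I[1,5], I[3,3], I[3,6]. HN layers by μ_θ (5 steps, strictly decreasing):
  μ^(1)=40; μ^(2)=41/2; μ^(3)=1; μ^(4)=-12; μ^(5)=-25

((1, 0, 0, 0, 0, 0); (1, 1, 0, 0, 0, 0); (1, 1, 1, 1, 1, 0); (0, 0, 0, 1, 1, 1); (0, 0, 2, 0, 0, 0))


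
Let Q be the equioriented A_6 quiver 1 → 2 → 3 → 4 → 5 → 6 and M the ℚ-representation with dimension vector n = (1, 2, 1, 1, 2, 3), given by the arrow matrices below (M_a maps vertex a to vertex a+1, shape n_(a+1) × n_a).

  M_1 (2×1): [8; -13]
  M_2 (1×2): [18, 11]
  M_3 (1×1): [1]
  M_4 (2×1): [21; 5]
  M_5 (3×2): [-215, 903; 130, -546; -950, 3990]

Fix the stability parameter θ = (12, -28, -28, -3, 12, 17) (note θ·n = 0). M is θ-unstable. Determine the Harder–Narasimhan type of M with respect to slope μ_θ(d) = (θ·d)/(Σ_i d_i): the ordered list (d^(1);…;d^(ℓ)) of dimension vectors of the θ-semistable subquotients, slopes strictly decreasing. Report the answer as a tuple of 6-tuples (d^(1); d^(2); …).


Via rank(M_{q-1}∘⋯∘M_p): M ≅ I[1,5], I[2,2], I[5,6], I[6,6]^2.
μ_θ-semistable layers: μ^(1)=17; μ^(2)=12; μ^(3)=-3; μ^(4)=-44/3; μ^(5)=-28

((0, 0, 0, 0, 0, 3); (0, 0, 0, 0, 2, 0); (0, 0, 0, 1, 0, 0); (1, 1, 1, 0, 0, 0); (0, 1, 0, 0, 0, 0))


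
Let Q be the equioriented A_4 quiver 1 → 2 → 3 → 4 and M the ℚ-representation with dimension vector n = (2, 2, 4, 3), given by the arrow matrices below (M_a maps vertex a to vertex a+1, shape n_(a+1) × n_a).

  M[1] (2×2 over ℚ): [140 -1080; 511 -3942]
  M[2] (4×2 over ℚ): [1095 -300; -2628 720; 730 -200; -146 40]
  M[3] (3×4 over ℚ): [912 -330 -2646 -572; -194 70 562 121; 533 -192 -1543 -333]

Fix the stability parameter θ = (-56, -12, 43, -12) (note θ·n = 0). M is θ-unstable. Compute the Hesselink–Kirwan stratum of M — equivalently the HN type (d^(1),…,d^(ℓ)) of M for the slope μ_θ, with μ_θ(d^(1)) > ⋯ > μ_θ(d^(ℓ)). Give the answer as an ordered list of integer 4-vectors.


Via rank(M_{q-1}∘⋯∘M_p): M ≅ I[1,1], I[1,2], I[2,4], I[3,3], I[3,4]^2.
μ_θ-semistable layers: μ^(1)=43; μ^(2)=31/2; μ^(3)=-12; μ^(4)=-56

((0, 0, 1, 0); (0, 0, 3, 3); (0, 2, 0, 0); (2, 0, 0, 0))


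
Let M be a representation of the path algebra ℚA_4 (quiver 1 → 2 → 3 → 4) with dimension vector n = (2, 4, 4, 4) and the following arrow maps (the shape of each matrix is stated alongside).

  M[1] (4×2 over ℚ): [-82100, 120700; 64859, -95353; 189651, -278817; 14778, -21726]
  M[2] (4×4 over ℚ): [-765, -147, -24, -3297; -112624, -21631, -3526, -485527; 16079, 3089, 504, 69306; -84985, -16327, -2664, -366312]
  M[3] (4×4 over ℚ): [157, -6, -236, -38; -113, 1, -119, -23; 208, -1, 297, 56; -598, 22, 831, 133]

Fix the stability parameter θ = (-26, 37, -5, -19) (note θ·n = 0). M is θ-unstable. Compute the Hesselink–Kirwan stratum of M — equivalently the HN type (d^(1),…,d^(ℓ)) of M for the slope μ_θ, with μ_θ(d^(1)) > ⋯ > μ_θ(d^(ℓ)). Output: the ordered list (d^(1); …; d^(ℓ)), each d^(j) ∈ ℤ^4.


Barcode: M ≅ I[1,1], I[1,4], I[2,2], I[2,4]^2, I[3,4]. HN layers by μ_θ (4 steps, strictly decreasing):
  μ^(1)=37; μ^(2)=13/3; μ^(3)=-12; μ^(4)=-26

((0, 1, 0, 0); (0, 3, 3, 3); (0, 0, 1, 1); (2, 0, 0, 0))


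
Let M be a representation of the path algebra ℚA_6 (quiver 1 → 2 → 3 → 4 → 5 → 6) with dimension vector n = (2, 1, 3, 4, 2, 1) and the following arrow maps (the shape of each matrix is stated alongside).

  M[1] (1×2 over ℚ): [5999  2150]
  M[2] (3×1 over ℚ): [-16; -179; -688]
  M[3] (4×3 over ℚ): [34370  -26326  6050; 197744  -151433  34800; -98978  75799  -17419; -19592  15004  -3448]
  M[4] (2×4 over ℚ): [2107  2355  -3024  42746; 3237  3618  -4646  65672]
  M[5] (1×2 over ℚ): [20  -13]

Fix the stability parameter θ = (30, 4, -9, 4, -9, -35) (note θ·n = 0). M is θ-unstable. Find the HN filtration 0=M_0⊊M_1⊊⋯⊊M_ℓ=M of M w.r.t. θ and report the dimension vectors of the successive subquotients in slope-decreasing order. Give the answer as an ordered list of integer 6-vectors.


Via rank(M_{q-1}∘⋯∘M_p): M ≅ I[1,1], I[1,6], I[3,4], I[3,5], I[4,4].
μ_θ-semistable layers: μ^(1)=30; μ^(2)=4; μ^(3)=-5/2; μ^(4)=-9

((1, 0, 0, 0, 0, 0); (0, 0, 0, 2, 0, 0); (1, 1, 1, 2, 2, 1); (0, 0, 2, 0, 0, 0))


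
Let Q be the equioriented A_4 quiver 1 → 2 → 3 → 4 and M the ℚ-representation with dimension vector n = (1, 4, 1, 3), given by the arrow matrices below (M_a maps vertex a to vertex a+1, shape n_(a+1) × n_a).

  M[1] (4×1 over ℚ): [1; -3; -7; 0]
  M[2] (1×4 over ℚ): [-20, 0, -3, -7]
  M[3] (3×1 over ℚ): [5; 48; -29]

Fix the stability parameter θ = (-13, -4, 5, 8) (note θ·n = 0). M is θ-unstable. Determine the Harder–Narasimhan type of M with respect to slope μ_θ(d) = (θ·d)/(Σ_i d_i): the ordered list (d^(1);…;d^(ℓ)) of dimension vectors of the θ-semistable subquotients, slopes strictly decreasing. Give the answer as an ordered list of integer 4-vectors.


Barcode: M ≅ I[1,4], I[2,2]^3, I[4,4]^2. HN layers by μ_θ (4 steps, strictly decreasing):
  μ^(1)=8; μ^(2)=5; μ^(3)=-4; μ^(4)=-13

((0, 0, 0, 3); (0, 0, 1, 0); (0, 4, 0, 0); (1, 0, 0, 0))


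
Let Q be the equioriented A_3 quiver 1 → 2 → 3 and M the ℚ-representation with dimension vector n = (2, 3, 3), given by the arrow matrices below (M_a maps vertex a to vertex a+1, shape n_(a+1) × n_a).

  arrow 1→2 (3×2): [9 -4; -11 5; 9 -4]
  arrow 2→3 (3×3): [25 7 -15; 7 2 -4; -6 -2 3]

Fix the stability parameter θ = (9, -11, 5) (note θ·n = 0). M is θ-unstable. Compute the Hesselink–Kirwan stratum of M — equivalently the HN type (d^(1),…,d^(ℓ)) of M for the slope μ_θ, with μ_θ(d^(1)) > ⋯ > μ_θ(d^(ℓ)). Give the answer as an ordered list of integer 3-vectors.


Via rank(M_{q-1}∘⋯∘M_p): M ≅ I[1,3]^2, I[2,3].
μ_θ-semistable layers: μ^(1)=5; μ^(2)=-1; μ^(3)=-11

((0, 0, 3); (2, 2, 0); (0, 1, 0))


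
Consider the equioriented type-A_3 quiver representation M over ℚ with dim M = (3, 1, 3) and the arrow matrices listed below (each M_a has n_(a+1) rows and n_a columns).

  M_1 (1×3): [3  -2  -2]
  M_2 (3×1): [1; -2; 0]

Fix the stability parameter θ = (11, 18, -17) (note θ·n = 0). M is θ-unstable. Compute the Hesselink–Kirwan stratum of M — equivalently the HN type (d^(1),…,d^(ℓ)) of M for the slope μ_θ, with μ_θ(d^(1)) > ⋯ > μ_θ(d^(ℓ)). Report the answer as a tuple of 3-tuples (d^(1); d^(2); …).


Interval decomposition of M: I[1,1]^2, I[1,3], I[3,3]^2.
HN type (ℓ=3): μ^(1)=11; μ^(2)=4; μ^(3)=-17

((2, 0, 0); (1, 1, 1); (0, 0, 2))


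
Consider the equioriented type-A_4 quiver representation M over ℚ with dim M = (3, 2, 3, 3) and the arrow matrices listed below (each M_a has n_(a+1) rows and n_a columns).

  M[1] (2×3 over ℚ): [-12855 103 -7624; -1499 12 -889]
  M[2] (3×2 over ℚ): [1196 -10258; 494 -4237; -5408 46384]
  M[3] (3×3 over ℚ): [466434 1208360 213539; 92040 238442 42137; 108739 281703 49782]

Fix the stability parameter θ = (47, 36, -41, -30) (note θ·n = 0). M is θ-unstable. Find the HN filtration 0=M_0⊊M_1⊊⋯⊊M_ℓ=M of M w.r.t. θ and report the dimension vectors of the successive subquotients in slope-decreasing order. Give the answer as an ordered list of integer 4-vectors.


Barcode: M ≅ I[1,1], I[1,2], I[1,4], I[3,3], I[3,4], I[4,4]. HN layers by μ_θ (5 steps, strictly decreasing):
  μ^(1)=47; μ^(2)=83/2; μ^(3)=3; μ^(4)=-30; μ^(5)=-41

((1, 0, 0, 0); (1, 1, 0, 0); (1, 1, 1, 1); (0, 0, 0, 2); (0, 0, 2, 0))


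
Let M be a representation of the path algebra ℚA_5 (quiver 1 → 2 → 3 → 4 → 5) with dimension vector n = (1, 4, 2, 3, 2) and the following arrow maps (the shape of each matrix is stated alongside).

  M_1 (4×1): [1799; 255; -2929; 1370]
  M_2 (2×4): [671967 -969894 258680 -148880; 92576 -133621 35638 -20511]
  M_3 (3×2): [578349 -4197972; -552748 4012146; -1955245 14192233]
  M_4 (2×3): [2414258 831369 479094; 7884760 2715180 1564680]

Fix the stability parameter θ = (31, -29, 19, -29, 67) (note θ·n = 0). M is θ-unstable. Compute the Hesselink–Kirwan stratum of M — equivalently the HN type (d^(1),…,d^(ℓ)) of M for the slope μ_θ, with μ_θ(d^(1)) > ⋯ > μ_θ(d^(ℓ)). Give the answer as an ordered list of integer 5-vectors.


Via rank(M_{q-1}∘⋯∘M_p): M ≅ I[1,4], I[2,2]^2, I[2,4], I[4,5], I[5,5].
μ_θ-semistable layers: μ^(1)=67; μ^(2)=-2; μ^(3)=-5; μ^(4)=-29

((0, 0, 0, 0, 2); (1, 1, 1, 1, 0); (0, 0, 1, 1, 0); (0, 3, 0, 1, 0))


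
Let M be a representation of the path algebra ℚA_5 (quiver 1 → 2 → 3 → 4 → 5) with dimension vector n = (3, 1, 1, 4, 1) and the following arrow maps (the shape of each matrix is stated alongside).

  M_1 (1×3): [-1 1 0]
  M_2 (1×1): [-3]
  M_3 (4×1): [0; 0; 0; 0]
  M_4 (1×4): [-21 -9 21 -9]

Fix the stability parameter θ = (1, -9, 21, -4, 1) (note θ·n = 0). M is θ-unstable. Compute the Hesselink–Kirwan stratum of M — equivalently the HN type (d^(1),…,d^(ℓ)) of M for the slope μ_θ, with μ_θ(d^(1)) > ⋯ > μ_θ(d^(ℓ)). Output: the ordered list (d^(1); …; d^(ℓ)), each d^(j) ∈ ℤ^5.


Barcode: M ≅ I[1,1]^2, I[1,3], I[4,4]^3, I[4,5]. HN layers by μ_θ (3 steps, strictly decreasing):
  μ^(1)=21; μ^(2)=1; μ^(3)=-4

((0, 0, 1, 0, 0); (2, 0, 0, 0, 1); (1, 1, 0, 4, 0))


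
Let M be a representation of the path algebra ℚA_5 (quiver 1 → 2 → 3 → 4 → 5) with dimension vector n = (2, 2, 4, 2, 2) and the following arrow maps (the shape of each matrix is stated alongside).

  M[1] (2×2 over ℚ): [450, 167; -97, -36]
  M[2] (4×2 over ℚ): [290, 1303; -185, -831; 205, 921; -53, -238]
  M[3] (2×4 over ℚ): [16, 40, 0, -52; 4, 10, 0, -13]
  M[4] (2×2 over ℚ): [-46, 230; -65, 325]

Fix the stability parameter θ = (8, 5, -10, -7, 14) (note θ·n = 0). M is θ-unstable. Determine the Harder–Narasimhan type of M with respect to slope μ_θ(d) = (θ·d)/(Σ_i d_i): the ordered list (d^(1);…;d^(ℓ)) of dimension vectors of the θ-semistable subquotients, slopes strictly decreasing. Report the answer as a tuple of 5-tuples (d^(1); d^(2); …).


Barcode: M ≅ I[1,3], I[1,5], I[3,3]^2, I[4,4], I[5,5]. HN layers by μ_θ (5 steps, strictly decreasing):
  μ^(1)=14; μ^(2)=1; μ^(3)=-1; μ^(4)=-7; μ^(5)=-10

((0, 0, 0, 0, 2); (1, 1, 1, 0, 0); (1, 1, 1, 1, 0); (0, 0, 0, 1, 0); (0, 0, 2, 0, 0))


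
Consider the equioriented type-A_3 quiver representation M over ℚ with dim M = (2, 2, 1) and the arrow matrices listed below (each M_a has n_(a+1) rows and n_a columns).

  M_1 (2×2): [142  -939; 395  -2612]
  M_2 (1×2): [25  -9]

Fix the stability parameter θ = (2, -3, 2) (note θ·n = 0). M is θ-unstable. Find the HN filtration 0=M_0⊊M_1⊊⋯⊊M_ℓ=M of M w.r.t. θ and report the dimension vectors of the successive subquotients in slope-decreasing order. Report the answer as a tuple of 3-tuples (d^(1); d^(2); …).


Via rank(M_{q-1}∘⋯∘M_p): M ≅ I[1,2], I[1,3].
μ_θ-semistable layers: μ^(1)=2; μ^(2)=-1/2

((0, 0, 1); (2, 2, 0))


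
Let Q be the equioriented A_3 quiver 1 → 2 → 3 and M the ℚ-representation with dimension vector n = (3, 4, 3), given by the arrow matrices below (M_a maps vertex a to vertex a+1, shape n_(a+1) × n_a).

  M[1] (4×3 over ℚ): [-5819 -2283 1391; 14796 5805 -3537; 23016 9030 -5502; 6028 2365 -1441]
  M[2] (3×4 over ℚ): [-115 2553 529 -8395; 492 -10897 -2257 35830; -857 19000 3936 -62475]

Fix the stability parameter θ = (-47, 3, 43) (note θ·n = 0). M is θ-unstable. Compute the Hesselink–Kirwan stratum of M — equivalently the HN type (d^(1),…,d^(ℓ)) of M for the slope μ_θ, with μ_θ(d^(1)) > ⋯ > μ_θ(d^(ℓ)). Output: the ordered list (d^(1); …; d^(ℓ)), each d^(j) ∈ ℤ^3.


Interval decomposition of M: I[1,1], I[1,3]^2, I[2,2]^2, I[3,3].
HN type (ℓ=3): μ^(1)=43; μ^(2)=3; μ^(3)=-47

((0, 0, 3); (0, 4, 0); (3, 0, 0))


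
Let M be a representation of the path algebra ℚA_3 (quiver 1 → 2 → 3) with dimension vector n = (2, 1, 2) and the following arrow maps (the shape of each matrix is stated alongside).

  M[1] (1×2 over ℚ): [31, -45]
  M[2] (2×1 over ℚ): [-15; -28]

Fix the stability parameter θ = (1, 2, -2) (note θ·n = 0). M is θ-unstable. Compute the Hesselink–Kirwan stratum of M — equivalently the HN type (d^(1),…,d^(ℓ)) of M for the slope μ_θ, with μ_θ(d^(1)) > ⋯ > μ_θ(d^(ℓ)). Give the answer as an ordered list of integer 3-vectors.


Via rank(M_{q-1}∘⋯∘M_p): M ≅ I[1,1], I[1,3], I[3,3].
μ_θ-semistable layers: μ^(1)=1; μ^(2)=1/3; μ^(3)=-2

((1, 0, 0); (1, 1, 1); (0, 0, 1))


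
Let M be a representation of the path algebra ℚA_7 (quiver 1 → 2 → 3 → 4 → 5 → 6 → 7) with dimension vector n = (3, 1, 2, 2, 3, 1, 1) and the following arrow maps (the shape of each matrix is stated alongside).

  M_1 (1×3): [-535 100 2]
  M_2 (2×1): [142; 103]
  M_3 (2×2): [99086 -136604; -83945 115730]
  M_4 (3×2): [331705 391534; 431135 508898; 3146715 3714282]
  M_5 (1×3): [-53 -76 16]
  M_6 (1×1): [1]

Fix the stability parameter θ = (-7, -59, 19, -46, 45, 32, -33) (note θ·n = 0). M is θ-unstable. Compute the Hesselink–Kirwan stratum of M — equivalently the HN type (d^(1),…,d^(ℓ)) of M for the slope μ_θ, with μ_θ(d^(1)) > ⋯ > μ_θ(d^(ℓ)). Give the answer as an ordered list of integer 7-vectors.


Via rank(M_{q-1}∘⋯∘M_p): M ≅ I[1,1]^2, I[1,3], I[3,4], I[4,7], I[5,5]^2.
μ_θ-semistable layers: μ^(1)=45; μ^(2)=19; μ^(3)=44/3; μ^(4)=-7; μ^(5)=-27/2; μ^(6)=-33; μ^(7)=-46

((0, 0, 0, 0, 2, 0, 0); (0, 0, 1, 0, 0, 0, 0); (0, 0, 0, 0, 1, 1, 1); (2, 0, 0, 0, 0, 0, 0); (0, 0, 1, 1, 0, 0, 0); (1, 1, 0, 0, 0, 0, 0); (0, 0, 0, 1, 0, 0, 0))


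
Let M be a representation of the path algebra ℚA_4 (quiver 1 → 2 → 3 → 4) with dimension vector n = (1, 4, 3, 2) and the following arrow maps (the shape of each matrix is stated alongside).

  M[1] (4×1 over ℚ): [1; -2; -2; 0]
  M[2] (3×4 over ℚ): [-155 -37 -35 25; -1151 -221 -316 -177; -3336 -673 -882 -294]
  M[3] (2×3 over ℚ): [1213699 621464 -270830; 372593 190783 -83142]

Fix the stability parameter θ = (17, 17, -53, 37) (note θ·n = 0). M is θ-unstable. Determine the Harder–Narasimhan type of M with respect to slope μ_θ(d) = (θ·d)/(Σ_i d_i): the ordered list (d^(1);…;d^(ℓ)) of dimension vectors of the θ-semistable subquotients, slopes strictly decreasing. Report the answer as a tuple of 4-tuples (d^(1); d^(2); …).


Barcode: M ≅ I[1,4], I[2,2], I[2,3], I[2,4]. HN layers by μ_θ (4 steps, strictly decreasing):
  μ^(1)=37; μ^(2)=17; μ^(3)=-19/3; μ^(4)=-18

((0, 0, 0, 2); (0, 1, 0, 0); (1, 1, 1, 0); (0, 2, 2, 0))


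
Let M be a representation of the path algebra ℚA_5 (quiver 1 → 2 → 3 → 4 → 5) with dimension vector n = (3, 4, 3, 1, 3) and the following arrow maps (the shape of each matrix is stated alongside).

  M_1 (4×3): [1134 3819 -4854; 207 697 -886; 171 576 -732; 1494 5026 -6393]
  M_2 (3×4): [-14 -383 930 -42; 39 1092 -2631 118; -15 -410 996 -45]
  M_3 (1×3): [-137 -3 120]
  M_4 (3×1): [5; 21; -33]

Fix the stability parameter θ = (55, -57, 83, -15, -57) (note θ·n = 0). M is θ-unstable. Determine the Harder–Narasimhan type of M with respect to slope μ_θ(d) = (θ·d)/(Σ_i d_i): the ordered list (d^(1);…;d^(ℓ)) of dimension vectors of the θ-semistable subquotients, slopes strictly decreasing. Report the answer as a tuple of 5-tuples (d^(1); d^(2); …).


Barcode: M ≅ I[1,3]^2, I[1,5], I[2,2], I[5,5]^2. HN layers by μ_θ (4 steps, strictly decreasing):
  μ^(1)=83; μ^(2)=11/3; μ^(3)=-1; μ^(4)=-57

((0, 0, 2, 0, 0); (0, 0, 1, 1, 1); (3, 3, 0, 0, 0); (0, 1, 0, 0, 2))


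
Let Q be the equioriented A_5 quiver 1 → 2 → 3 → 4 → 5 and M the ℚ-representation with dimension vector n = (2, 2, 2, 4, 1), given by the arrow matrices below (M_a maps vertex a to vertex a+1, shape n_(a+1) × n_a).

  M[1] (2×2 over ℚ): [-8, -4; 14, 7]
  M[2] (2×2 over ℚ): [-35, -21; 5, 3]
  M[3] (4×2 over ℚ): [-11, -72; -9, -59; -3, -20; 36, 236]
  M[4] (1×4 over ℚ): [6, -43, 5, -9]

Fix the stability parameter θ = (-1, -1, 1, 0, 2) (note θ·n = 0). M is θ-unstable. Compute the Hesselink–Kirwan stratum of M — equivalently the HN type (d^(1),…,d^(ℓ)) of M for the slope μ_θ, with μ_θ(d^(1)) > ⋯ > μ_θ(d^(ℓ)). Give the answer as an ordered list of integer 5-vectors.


Via rank(M_{q-1}∘⋯∘M_p): M ≅ I[1,1], I[1,5], I[2,2], I[3,4], I[4,4]^2.
μ_θ-semistable layers: μ^(1)=2; μ^(2)=1/2; μ^(3)=0; μ^(4)=-1

((0, 0, 0, 0, 1); (0, 0, 2, 2, 0); (0, 0, 0, 2, 0); (2, 2, 0, 0, 0))


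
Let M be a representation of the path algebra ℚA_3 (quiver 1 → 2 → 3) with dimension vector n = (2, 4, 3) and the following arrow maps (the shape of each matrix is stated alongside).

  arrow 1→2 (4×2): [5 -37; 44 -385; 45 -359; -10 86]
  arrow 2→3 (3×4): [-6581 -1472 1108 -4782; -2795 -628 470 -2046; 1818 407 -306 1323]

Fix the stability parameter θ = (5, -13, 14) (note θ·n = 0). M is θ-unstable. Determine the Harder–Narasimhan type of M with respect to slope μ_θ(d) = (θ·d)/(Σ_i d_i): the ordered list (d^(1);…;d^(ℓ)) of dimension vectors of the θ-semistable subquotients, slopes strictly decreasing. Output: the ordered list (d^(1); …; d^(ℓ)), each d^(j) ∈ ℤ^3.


Via rank(M_{q-1}∘⋯∘M_p): M ≅ I[1,3]^2, I[2,2], I[2,3].
μ_θ-semistable layers: μ^(1)=14; μ^(2)=-4; μ^(3)=-13

((0, 0, 3); (2, 2, 0); (0, 2, 0))


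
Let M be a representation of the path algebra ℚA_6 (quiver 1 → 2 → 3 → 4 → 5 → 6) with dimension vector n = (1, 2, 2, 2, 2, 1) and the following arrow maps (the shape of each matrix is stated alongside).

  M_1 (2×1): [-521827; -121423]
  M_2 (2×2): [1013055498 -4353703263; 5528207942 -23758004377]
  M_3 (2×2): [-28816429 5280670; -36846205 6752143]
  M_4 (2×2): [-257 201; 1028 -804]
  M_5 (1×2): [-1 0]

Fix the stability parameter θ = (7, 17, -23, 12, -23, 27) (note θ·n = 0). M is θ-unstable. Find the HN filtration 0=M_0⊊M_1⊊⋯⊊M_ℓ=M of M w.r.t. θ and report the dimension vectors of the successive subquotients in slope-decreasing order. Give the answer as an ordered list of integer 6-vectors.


Barcode: M ≅ I[1,6], I[2,2], I[3,4], I[5,5]. HN layers by μ_θ (5 steps, strictly decreasing):
  μ^(1)=27; μ^(2)=17; μ^(3)=12; μ^(4)=-2; μ^(5)=-23

((0, 0, 0, 0, 0, 1); (0, 1, 0, 0, 0, 0); (0, 0, 0, 1, 0, 0); (1, 1, 1, 1, 1, 0); (0, 0, 1, 0, 1, 0))


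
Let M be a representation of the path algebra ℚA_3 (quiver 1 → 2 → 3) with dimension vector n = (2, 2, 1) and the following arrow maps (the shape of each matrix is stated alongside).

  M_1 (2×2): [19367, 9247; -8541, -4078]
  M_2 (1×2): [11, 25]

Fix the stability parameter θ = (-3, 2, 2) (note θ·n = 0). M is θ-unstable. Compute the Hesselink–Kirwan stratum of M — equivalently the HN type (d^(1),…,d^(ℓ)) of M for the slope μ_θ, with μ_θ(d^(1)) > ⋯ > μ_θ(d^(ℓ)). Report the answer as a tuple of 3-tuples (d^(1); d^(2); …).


Interval decomposition of M: I[1,2], I[1,3].
HN type (ℓ=2): μ^(1)=2; μ^(2)=-3

((0, 2, 1); (2, 0, 0))


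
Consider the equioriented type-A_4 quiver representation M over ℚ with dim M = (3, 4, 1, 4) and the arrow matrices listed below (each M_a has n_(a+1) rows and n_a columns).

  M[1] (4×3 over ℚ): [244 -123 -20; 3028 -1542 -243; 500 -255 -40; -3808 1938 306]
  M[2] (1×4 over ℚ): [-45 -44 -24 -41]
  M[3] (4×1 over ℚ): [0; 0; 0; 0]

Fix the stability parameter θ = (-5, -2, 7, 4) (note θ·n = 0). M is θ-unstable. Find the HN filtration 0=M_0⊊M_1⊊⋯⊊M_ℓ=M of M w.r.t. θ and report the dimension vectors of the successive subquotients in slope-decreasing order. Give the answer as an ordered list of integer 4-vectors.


Interval decomposition of M: I[1,1], I[1,2], I[1,3], I[2,2]^2, I[4,4]^4.
HN type (ℓ=4): μ^(1)=7; μ^(2)=4; μ^(3)=-2; μ^(4)=-5

((0, 0, 1, 0); (0, 0, 0, 4); (0, 4, 0, 0); (3, 0, 0, 0))


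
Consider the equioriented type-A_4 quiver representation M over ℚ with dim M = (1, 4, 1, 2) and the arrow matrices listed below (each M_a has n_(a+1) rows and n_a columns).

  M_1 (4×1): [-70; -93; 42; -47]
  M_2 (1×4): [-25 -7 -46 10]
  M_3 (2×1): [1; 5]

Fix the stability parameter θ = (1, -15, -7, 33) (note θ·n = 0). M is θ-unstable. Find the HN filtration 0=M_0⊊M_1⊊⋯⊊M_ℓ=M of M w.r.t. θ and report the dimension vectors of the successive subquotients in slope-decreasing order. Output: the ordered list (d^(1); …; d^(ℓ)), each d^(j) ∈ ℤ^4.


Interval decomposition of M: I[1,4], I[2,2]^3, I[4,4].
HN type (ℓ=3): μ^(1)=33; μ^(2)=-7; μ^(3)=-15

((0, 0, 0, 2); (1, 1, 1, 0); (0, 3, 0, 0))


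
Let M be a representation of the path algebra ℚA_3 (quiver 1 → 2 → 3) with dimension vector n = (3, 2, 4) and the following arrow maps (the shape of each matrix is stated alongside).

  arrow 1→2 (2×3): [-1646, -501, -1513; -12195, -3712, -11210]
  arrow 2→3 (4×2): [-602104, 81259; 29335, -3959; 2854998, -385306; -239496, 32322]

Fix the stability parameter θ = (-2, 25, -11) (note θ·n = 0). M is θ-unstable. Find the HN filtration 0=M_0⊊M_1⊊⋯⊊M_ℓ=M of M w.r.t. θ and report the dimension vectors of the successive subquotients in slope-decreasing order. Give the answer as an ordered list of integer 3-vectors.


Interval decomposition of M: I[1,1], I[1,3]^2, I[3,3]^2.
HN type (ℓ=3): μ^(1)=7; μ^(2)=-2; μ^(3)=-11

((0, 2, 2); (3, 0, 0); (0, 0, 2))


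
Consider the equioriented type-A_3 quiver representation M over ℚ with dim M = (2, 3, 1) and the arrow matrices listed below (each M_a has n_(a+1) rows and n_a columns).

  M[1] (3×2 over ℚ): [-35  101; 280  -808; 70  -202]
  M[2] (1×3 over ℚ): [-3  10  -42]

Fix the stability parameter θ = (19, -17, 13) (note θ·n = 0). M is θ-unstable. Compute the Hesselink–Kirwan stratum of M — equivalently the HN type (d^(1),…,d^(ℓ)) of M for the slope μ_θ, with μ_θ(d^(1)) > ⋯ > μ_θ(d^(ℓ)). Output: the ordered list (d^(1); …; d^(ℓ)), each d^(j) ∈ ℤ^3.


Barcode: M ≅ I[1,1], I[1,3], I[2,2]^2. HN layers by μ_θ (4 steps, strictly decreasing):
  μ^(1)=19; μ^(2)=13; μ^(3)=1; μ^(4)=-17

((1, 0, 0); (0, 0, 1); (1, 1, 0); (0, 2, 0))


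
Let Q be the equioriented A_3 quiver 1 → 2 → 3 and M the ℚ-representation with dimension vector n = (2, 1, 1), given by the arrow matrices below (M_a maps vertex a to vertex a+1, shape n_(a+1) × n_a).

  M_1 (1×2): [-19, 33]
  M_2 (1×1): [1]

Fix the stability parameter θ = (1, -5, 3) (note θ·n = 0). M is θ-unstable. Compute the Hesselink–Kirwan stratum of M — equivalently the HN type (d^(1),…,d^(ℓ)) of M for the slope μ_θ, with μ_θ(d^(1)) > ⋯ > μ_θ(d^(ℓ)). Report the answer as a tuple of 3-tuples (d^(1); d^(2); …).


Via rank(M_{q-1}∘⋯∘M_p): M ≅ I[1,1], I[1,3].
μ_θ-semistable layers: μ^(1)=3; μ^(2)=1; μ^(3)=-2

((0, 0, 1); (1, 0, 0); (1, 1, 0))


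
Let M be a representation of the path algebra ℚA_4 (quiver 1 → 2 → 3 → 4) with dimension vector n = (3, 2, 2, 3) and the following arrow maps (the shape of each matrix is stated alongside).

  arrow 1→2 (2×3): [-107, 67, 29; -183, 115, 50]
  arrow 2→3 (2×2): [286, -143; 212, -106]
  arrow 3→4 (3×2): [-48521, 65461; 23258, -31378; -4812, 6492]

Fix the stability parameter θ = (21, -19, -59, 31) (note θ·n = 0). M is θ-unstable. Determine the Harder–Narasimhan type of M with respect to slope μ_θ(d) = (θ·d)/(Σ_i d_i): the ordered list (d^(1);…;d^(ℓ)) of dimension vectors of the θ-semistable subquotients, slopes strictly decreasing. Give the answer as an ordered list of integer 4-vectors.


Via rank(M_{q-1}∘⋯∘M_p): M ≅ I[1,1], I[1,2], I[1,4], I[3,3], I[4,4]^2.
μ_θ-semistable layers: μ^(1)=31; μ^(2)=21; μ^(3)=1; μ^(4)=-19; μ^(5)=-59

((0, 0, 0, 3); (1, 0, 0, 0); (1, 1, 0, 0); (1, 1, 1, 0); (0, 0, 1, 0))


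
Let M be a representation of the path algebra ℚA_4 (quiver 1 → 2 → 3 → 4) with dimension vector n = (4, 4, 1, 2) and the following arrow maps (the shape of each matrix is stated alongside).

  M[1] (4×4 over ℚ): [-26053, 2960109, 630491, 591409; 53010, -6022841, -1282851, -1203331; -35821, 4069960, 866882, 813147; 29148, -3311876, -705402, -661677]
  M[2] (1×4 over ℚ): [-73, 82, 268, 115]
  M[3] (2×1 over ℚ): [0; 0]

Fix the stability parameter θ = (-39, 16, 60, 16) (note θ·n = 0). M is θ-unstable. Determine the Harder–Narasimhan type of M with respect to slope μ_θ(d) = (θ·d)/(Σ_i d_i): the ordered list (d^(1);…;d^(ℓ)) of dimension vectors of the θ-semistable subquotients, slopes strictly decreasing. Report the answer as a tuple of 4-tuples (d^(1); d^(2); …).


Interval decomposition of M: I[1,1], I[1,2]^2, I[1,3], I[2,2], I[4,4]^2.
HN type (ℓ=3): μ^(1)=60; μ^(2)=16; μ^(3)=-39

((0, 0, 1, 0); (0, 4, 0, 2); (4, 0, 0, 0))


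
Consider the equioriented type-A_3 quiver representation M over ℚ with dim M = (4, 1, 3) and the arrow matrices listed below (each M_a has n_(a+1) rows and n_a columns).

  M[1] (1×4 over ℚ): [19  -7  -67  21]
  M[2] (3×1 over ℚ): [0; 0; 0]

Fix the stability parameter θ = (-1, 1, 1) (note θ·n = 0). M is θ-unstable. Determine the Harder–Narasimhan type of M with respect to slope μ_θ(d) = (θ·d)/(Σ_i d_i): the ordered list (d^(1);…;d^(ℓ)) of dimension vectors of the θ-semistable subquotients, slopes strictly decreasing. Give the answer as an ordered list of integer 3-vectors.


Interval decomposition of M: I[1,1]^3, I[1,2], I[3,3]^3.
HN type (ℓ=2): μ^(1)=1; μ^(2)=-1

((0, 1, 3); (4, 0, 0))


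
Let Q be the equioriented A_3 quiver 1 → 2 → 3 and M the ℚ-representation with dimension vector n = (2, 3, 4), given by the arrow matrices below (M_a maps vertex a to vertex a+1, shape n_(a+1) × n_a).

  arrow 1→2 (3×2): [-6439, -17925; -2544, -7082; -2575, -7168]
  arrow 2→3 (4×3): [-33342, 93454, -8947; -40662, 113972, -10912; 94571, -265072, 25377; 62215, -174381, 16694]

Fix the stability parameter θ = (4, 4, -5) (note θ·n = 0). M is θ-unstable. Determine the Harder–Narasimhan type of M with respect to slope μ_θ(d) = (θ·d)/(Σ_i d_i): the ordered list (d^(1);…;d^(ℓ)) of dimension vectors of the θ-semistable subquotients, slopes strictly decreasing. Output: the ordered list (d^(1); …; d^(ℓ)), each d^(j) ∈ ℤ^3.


Via rank(M_{q-1}∘⋯∘M_p): M ≅ I[1,3]^2, I[2,3], I[3,3].
μ_θ-semistable layers: μ^(1)=1; μ^(2)=-1/2; μ^(3)=-5

((2, 2, 2); (0, 1, 1); (0, 0, 1))


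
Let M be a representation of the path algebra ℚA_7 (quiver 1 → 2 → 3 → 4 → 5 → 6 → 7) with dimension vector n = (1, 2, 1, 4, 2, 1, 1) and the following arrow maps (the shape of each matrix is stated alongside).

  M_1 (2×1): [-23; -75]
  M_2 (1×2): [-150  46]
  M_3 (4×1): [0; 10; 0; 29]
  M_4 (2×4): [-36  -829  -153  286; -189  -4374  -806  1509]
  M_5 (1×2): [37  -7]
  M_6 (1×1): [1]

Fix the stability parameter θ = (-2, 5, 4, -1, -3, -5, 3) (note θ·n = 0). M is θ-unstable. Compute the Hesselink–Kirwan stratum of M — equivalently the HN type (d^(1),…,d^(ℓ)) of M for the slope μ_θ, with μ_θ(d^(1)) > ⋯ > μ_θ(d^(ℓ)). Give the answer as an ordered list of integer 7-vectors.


Barcode: M ≅ I[1,2], I[2,7], I[4,4]^2, I[4,5]. HN layers by μ_θ (5 steps, strictly decreasing):
  μ^(1)=5; μ^(2)=3; μ^(3)=0; μ^(4)=-1; μ^(5)=-2

((0, 1, 0, 0, 0, 0, 0); (0, 0, 0, 0, 0, 0, 1); (0, 1, 1, 1, 1, 1, 0); (0, 0, 0, 2, 0, 0, 0); (1, 0, 0, 1, 1, 0, 0))


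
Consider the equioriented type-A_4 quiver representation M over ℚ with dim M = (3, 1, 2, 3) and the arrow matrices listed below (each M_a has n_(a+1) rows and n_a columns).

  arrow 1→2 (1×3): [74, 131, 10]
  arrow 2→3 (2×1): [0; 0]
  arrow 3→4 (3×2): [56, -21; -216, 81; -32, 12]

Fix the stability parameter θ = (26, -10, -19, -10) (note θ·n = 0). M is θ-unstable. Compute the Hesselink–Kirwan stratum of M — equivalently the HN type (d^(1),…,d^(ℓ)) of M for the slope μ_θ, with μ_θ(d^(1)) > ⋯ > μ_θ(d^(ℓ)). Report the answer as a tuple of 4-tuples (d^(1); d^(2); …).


Barcode: M ≅ I[1,1]^2, I[1,2], I[3,3], I[3,4], I[4,4]^2. HN layers by μ_θ (4 steps, strictly decreasing):
  μ^(1)=26; μ^(2)=8; μ^(3)=-10; μ^(4)=-19

((2, 0, 0, 0); (1, 1, 0, 0); (0, 0, 0, 3); (0, 0, 2, 0))


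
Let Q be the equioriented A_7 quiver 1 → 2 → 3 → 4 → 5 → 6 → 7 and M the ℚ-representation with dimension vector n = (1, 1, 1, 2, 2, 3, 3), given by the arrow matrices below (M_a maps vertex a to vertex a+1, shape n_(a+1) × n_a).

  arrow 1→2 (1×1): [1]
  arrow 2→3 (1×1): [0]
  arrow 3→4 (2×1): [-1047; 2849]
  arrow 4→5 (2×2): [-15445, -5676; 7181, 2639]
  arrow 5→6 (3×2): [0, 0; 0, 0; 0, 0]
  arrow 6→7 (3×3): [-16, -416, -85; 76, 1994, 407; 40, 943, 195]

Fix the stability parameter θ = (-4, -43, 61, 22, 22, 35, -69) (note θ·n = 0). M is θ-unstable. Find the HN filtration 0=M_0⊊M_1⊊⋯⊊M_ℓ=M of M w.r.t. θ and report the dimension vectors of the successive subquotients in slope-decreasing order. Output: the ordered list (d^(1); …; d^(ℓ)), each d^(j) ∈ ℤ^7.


Interval decomposition of M: I[1,2], I[3,5], I[4,5], I[6,7]^3.
HN type (ℓ=4): μ^(1)=35; μ^(2)=22; μ^(3)=-17; μ^(4)=-47/2

((0, 0, 1, 1, 1, 0, 0); (0, 0, 0, 1, 1, 0, 0); (0, 0, 0, 0, 0, 3, 3); (1, 1, 0, 0, 0, 0, 0))


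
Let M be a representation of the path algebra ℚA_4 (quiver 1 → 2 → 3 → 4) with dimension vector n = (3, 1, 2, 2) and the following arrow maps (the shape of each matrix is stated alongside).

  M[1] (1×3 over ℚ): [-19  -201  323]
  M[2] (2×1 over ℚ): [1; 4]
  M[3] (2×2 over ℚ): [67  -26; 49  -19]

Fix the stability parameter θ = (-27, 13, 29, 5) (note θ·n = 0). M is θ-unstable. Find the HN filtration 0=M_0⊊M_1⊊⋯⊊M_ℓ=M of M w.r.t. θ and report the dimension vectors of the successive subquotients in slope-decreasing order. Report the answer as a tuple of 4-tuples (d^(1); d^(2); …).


Interval decomposition of M: I[1,1]^2, I[1,4], I[3,4].
HN type (ℓ=3): μ^(1)=17; μ^(2)=13; μ^(3)=-27

((0, 0, 2, 2); (0, 1, 0, 0); (3, 0, 0, 0))


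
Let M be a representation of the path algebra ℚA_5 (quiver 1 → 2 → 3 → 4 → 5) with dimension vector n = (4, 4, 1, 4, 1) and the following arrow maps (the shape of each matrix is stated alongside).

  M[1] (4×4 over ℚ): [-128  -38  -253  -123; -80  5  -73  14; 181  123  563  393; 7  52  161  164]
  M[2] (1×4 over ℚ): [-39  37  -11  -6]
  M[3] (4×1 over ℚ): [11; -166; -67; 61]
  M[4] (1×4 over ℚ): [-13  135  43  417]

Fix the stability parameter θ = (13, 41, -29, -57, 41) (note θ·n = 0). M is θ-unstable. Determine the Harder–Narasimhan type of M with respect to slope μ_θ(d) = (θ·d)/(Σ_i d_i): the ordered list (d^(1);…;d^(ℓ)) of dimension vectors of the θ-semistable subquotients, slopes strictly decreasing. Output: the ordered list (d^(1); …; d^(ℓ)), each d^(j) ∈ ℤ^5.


Via rank(M_{q-1}∘⋯∘M_p): M ≅ I[1,2]^3, I[1,5], I[4,4]^3.
μ_θ-semistable layers: μ^(1)=41; μ^(2)=13; μ^(3)=-8; μ^(4)=-57

((0, 3, 0, 0, 1); (3, 0, 0, 0, 0); (1, 1, 1, 1, 0); (0, 0, 0, 3, 0))


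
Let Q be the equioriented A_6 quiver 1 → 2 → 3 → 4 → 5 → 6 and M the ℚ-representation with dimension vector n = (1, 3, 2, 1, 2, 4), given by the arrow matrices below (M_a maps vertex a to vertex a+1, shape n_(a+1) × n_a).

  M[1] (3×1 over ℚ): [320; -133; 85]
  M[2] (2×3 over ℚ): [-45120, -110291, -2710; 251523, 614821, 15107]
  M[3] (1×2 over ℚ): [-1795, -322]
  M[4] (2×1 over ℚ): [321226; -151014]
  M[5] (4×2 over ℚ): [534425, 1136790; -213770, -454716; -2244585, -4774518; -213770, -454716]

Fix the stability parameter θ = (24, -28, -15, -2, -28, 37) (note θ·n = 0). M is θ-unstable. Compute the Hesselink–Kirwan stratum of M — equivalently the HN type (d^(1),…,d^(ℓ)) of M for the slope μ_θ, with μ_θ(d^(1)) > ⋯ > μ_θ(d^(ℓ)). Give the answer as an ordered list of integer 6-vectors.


Interval decomposition of M: I[1,6], I[2,2], I[2,3], I[5,5], I[6,6]^3.
HN type (ℓ=4): μ^(1)=37; μ^(2)=-49/5; μ^(3)=-15; μ^(4)=-28

((0, 0, 0, 0, 0, 4); (1, 1, 1, 1, 1, 0); (0, 0, 1, 0, 0, 0); (0, 2, 0, 0, 1, 0))


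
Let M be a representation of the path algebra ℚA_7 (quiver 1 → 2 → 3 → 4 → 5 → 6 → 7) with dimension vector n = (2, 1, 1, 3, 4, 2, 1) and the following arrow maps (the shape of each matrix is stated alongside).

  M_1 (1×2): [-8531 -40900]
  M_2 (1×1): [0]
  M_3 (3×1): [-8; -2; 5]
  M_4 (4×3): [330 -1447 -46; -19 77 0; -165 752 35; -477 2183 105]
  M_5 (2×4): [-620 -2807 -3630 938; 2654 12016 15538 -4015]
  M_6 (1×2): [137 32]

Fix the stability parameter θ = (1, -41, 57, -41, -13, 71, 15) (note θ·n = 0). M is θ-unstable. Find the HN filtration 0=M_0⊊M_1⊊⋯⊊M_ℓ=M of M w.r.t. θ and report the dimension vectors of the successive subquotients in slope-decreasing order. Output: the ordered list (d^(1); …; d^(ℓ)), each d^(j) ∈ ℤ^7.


Via rank(M_{q-1}∘⋯∘M_p): M ≅ I[1,1], I[1,2], I[3,7], I[4,5], I[4,6], I[5,5].
μ_θ-semistable layers: μ^(1)=71; μ^(2)=43; μ^(3)=1; μ^(4)=-13; μ^(5)=-20; μ^(6)=-41

((0, 0, 0, 0, 0, 1, 0); (0, 0, 0, 0, 0, 1, 1); (1, 0, 1, 1, 1, 0, 0); (0, 0, 0, 0, 3, 0, 0); (1, 1, 0, 0, 0, 0, 0); (0, 0, 0, 2, 0, 0, 0))


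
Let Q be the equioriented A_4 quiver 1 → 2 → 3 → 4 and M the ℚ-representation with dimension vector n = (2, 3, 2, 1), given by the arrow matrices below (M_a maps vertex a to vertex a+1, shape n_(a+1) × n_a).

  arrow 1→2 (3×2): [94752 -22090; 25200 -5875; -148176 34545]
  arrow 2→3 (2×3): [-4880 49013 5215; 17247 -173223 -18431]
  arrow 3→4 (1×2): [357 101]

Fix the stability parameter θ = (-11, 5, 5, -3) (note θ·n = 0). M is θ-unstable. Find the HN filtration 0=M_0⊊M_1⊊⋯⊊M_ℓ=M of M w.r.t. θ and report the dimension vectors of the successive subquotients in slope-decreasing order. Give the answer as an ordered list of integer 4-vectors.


Barcode: M ≅ I[1,1], I[1,2], I[2,3], I[2,4]. HN layers by μ_θ (3 steps, strictly decreasing):
  μ^(1)=5; μ^(2)=7/3; μ^(3)=-11

((0, 2, 1, 0); (0, 1, 1, 1); (2, 0, 0, 0))


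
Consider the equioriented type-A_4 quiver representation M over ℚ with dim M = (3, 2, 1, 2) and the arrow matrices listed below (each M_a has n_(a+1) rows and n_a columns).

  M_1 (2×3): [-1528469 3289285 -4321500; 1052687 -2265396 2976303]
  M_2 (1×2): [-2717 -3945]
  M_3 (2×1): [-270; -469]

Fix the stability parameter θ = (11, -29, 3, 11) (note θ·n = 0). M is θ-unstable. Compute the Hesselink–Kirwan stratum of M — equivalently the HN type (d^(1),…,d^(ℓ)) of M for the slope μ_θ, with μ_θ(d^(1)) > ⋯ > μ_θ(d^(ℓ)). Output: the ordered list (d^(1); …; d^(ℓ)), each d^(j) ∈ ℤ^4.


Via rank(M_{q-1}∘⋯∘M_p): M ≅ I[1,1], I[1,2], I[1,4], I[4,4].
μ_θ-semistable layers: μ^(1)=11; μ^(2)=3; μ^(3)=-9

((1, 0, 0, 2); (0, 0, 1, 0); (2, 2, 0, 0))


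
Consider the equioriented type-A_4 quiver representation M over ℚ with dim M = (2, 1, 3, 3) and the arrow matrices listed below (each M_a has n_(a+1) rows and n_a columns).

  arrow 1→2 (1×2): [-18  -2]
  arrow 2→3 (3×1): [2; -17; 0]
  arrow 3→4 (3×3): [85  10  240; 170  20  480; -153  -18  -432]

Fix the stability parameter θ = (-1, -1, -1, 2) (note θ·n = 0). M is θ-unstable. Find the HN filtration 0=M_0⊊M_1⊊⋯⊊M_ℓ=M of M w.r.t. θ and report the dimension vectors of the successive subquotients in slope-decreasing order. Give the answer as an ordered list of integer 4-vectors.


Interval decomposition of M: I[1,1], I[1,3], I[3,3], I[3,4], I[4,4]^2.
HN type (ℓ=2): μ^(1)=2; μ^(2)=-1

((0, 0, 0, 3); (2, 1, 3, 0))
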